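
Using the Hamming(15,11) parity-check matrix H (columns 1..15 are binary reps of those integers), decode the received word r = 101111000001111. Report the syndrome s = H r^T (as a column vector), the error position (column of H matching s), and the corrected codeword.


s = (0, 1, 0, 1)^T, error position = 5, corrected codeword c = 101101000001111

Compute s = H r^T mod 2 one row at a time:
  s_1 = 0 + 0 + 0 + 0 + 1 + 1 + 1 + 1 = 4 ≡ 0 (mod 2).
  s_2 = 1 + 1 + 1 + 0 + 1 + 1 + 1 + 1 = 7 ≡ 1 (mod 2).
  s_3 = 0 + 1 + 1 + 0 + 0 + 0 + 1 + 1 = 4 ≡ 0 (mod 2).
  s_4 = 1 + 1 + 1 + 0 + 0 + 0 + 1 + 1 = 5 ≡ 1 (mod 2).
s = (0, 1, 0, 1)^T — this equals column 5 of H (binary 0101), so error is at position 5.
Correct: flip bit 5 of r = 101111000001111 to get c = 101101000001111.


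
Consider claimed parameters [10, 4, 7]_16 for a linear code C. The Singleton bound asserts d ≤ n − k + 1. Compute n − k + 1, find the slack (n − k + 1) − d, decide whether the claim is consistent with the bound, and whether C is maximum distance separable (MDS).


Singleton RHS = n − k + 1 = 7, slack = 0, bound satisfied, MDS.

Singleton bound: d ≤ n − k + 1.
Here n = 10, k = 4, so n − k + 1 = 7.
Given d = 7, check d ≤ 7: YES.
Slack = (n − k + 1) − d = 0.
The code is MDS (slack = 0).
Description: the claimed parameters are [10, 4, 7]_16; such a code would be MDS (meets Singleton bound).


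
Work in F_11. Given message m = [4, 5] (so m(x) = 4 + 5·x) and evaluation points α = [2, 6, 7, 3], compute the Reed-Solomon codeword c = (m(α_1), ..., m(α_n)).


c = [3, 1, 6, 8]

Message polynomial: m(x) = 4 + 5·x (mod 11).
For each evaluation point α_i, compute m(α_i) mod 11:
  α_1 = 2: Horner steps 5 → 3, so m(2) = 3.
  α_2 = 6: Horner steps 5 → 1, so m(6) = 1.
  α_3 = 7: Horner steps 5 → 6, so m(7) = 6.
  α_4 = 3: Horner steps 5 → 8, so m(3) = 8.
Codeword c = [3, 1, 6, 8] ∈ F_11^4.


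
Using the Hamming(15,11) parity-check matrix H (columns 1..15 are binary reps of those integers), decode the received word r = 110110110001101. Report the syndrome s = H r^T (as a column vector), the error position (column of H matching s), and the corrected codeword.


s = (0, 0, 1, 1)^T, error position = 3, corrected codeword c = 111110110001101

Compute s = H r^T mod 2 one row at a time:
  s_1 = 1 + 0 + 0 + 0 + 1 + 1 + 0 + 1 = 4 ≡ 0 (mod 2).
  s_2 = 1 + 1 + 0 + 1 + 1 + 1 + 0 + 1 = 6 ≡ 0 (mod 2).
  s_3 = 1 + 0 + 0 + 1 + 0 + 0 + 0 + 1 = 3 ≡ 1 (mod 2).
  s_4 = 1 + 0 + 1 + 1 + 0 + 0 + 1 + 1 = 5 ≡ 1 (mod 2).
s = (0, 0, 1, 1)^T — this equals column 3 of H (binary 0011), so error is at position 3.
Correct: flip bit 3 of r = 110110110001101 to get c = 111110110001101.


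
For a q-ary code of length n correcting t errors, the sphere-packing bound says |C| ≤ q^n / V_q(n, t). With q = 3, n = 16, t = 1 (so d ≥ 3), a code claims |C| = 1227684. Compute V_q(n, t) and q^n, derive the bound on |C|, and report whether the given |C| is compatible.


V_q(n, t) = 33, q^n = 43046721, Hamming bound = 1304446, |C| = 1227684 ≤ bound (satisfied).

Step 1: Compute V_q(n, t) = Σ_{j=0}^1 C(n, j) (q−1)^j.
  j = 0: C(16,0)·(2)^0 = 1·1 = 1.
  j = 1: C(16,1)·(2)^1 = 16·2 = 32.
  V_q(n, t) = 1 + 32 = 33.
Step 2: q^n = 3^16 = 43046721.
Step 3: Hamming bound ⌊q^n / V_q(n,t)⌋ = ⌊43046721/33⌋ = 1304446.
Step 4: Compare |C| = 1227684 to 1304446: satisfied.
The claimed |C| lies below the Hamming bound.


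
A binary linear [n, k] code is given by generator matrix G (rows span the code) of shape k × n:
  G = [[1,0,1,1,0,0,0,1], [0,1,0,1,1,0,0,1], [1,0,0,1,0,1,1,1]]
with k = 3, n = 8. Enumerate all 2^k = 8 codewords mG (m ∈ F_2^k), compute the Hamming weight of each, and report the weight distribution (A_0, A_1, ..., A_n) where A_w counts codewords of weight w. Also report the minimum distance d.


Weight distribution: A_0 = 1, A_3 = 1, A_4 = 3, A_5 = 2, A_7 = 1. Minimum distance d = 3.

Enumerate all 2^3 = 8 messages m ∈ F_2^3.
For each, compute codeword c = mG in F_2^8, then tally its weight.
  m = 000 → c = 00000000, weight = 0.
  m = 100 → c = 10110001, weight = 4.
  m = 010 → c = 01011001, weight = 4.
  m = 110 → c = 11101000, weight = 4.
  m = 001 → c = 10010111, weight = 5.
  m = 101 → c = 00100110, weight = 3.
  m = 011 → c = 11001110, weight = 5.
  m = 111 → c = 01111111, weight = 7.
Tally weights:
  weight 0: 1 codewords.
  weight 3: 1 codewords.
  weight 4: 3 codewords.
  weight 5: 2 codewords.
  weight 7: 1 codewords.
Minimum distance d = smallest w > 0 with A_w > 0 = 3.
Sanity: Σ A_w = 8 = 2^3 = 8 ✓.


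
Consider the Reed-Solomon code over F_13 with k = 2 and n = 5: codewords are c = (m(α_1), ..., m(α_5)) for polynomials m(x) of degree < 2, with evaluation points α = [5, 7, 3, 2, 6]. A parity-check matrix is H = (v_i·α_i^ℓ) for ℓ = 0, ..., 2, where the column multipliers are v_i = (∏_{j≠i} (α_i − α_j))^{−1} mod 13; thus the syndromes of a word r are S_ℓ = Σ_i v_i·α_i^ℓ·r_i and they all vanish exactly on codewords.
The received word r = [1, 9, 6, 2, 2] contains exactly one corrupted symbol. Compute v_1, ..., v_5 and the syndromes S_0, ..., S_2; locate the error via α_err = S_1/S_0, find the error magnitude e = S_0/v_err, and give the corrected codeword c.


S = (10, 8, 9), error at position 5, error magnitude e = 10, c = [1, 9, 6, 2, 5].

Step 1: column multipliers v_i = (∏_{j≠i}(α_i − α_j))^{−1} mod 13.
  i = 1 (α = 5): (5−7)(5−3)(5−2)(5−6) = (−2)·2·3·(−1) = 12 ≡ 12, so v_1 = 12^{−1} = 12 (mod 13).
  i = 2 (α = 7): (7−5)(7−3)(7−2)(7−6) = 2·4·5·1 = 40 ≡ 1, so v_2 = 1^{−1} = 1 (mod 13).
  i = 3 (α = 3): (3−5)(3−7)(3−2)(3−6) = (−2)·(−4)·1·(−3) = −24 ≡ 2, so v_3 = 2^{−1} = 7 (mod 13).
  i = 4 (α = 2): (2−5)(2−7)(2−3)(2−6) = (−3)·(−5)·(−1)·(−4) = 60 ≡ 8, so v_4 = 8^{−1} = 5 (mod 13).
  i = 5 (α = 6): (6−5)(6−7)(6−3)(6−2) = 1·(−1)·3·4 = −12 ≡ 1, so v_5 = 1^{−1} = 1 (mod 13).
  v = [12, 1, 7, 5, 1].
Step 2: syndromes of r = [1, 9, 6, 2, 2] (all sums mod 13).
  S_0 = Σ v_i r_i = 12·1 + 1·9 + 7·6 + 5·2 + 1·2 = 75 ≡ 10.
  S_1 = Σ v_i α_i r_i = 12·5·1 + 1·7·9 + 7·3·6 + 5·2·2 + 1·6·2 = 281 ≡ 8.
  α_i^2 mod 13 = [12, 10, 9, 4, 10].
  S_2 = Σ v_i α_i^2 r_i = 12·12·1 + 1·10·9 + 7·9·6 + 5·4·2 + 1·10·2 = 672 ≡ 9.
  S = (10, 8, 9) ≠ 0, so r is not a codeword (an error is present).
Step 3: locate the error. For a single error e at position i, S_ℓ = v_i·e·α_i^ℓ, so α_err = S_1/S_0.
  S_0^{−1} = 10^{−1} = 4 (mod 13), so α_err = 8·4 = 32 ≡ 6 = α_5. Error position i = 5.
  Consistency check: S_2/S_1 = 9·5 = 45 ≡ 6 = α_err ✓ (single-error assumption holds).
Step 4: error magnitude e = S_0/v_5 = S_0·∏_{j≠5}(α_5 − α_j) = 10·1 = 10 ≡ 10 (mod 13).
Step 5: correct position 5: c_5 = r_5 − e = 2 − 10 ≡ 5 (mod 13). Hence c = [1, 9, 6, 2, 5].
  Check: interpolating c through the α_i gives m(x) = 7 + 4·x (degree < 2) with m(α_i) = c_i for every i, so c is indeed a codeword.


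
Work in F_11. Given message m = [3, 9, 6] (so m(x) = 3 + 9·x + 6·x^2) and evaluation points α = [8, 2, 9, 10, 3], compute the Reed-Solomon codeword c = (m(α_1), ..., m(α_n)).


c = [8, 1, 9, 0, 7]

Message polynomial: m(x) = 3 + 9·x + 6·x^2 (mod 11).
For each evaluation point α_i, compute m(α_i) mod 11:
  α_1 = 8: Horner steps 6 → 2 → 8, so m(8) = 8.
  α_2 = 2: Horner steps 6 → 10 → 1, so m(2) = 1.
  α_3 = 9: Horner steps 6 → 8 → 9, so m(9) = 9.
  α_4 = 10: Horner steps 6 → 3 → 0, so m(10) = 0.
  α_5 = 3: Horner steps 6 → 5 → 7, so m(3) = 7.
Codeword c = [8, 1, 9, 0, 7] ∈ F_11^5.


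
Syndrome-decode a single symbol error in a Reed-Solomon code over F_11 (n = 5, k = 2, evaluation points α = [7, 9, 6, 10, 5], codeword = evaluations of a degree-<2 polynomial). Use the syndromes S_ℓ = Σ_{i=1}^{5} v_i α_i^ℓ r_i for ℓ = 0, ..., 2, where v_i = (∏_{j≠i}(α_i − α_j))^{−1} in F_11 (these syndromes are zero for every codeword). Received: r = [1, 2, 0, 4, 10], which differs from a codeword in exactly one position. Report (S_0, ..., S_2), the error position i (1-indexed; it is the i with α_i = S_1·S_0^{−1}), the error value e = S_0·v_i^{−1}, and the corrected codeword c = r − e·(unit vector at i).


S = (6, 10, 2), error at position 2, error magnitude e = 10, c = [1, 3, 0, 4, 10].

Step 1: column multipliers v_i = (∏_{j≠i}(α_i − α_j))^{−1} mod 11.
  i = 1 (α = 7): (7−9)(7−6)(7−10)(7−5) = (−2)·1·(−3)·2 = 12 ≡ 1, so v_1 = 1^{−1} = 1 (mod 11).
  i = 2 (α = 9): (9−7)(9−6)(9−10)(9−5) = 2·3·(−1)·4 = −24 ≡ 9, so v_2 = 9^{−1} = 5 (mod 11).
  i = 3 (α = 6): (6−7)(6−9)(6−10)(6−5) = (−1)·(−3)·(−4)·1 = −12 ≡ 10, so v_3 = 10^{−1} = 10 (mod 11).
  i = 4 (α = 10): (10−7)(10−9)(10−6)(10−5) = 3·1·4·5 = 60 ≡ 5, so v_4 = 5^{−1} = 9 (mod 11).
  i = 5 (α = 5): (5−7)(5−9)(5−6)(5−10) = (−2)·(−4)·(−1)·(−5) = 40 ≡ 7, so v_5 = 7^{−1} = 8 (mod 11).
  v = [1, 5, 10, 9, 8].
Step 2: syndromes of r = [1, 2, 0, 4, 10] (all sums mod 11).
  S_0 = Σ v_i r_i = 1·1 + 5·2 + 10·0 + 9·4 + 8·10 = 127 ≡ 6.
  S_1 = Σ v_i α_i r_i = 1·7·1 + 5·9·2 + 10·6·0 + 9·10·4 + 8·5·10 = 857 ≡ 10.
  α_i^2 mod 11 = [5, 4, 3, 1, 3].
  S_2 = Σ v_i α_i^2 r_i = 1·5·1 + 5·4·2 + 10·3·0 + 9·1·4 + 8·3·10 = 321 ≡ 2.
  S = (6, 10, 2) ≠ 0, so r is not a codeword (an error is present).
Step 3: locate the error. For a single error e at position i, S_ℓ = v_i·e·α_i^ℓ, so α_err = S_1/S_0.
  S_0^{−1} = 6^{−1} = 2 (mod 11), so α_err = 10·2 = 20 ≡ 9 = α_2. Error position i = 2.
  Consistency check: S_2/S_1 = 2·10 = 20 ≡ 9 = α_err ✓ (single-error assumption holds).
Step 4: error magnitude e = S_0/v_2 = S_0·∏_{j≠2}(α_2 − α_j) = 6·9 = 54 ≡ 10 (mod 11).
Step 5: correct position 2: c_2 = r_2 − e = 2 − 10 ≡ 3 (mod 11). Hence c = [1, 3, 0, 4, 10].
  Check: interpolating c through the α_i gives m(x) = 5 + 1·x (degree < 2) with m(α_i) = c_i for every i, so c is indeed a codeword.


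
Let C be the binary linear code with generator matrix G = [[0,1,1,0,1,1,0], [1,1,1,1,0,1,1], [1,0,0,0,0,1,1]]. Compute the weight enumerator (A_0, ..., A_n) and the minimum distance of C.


Weight distribution: A_0 = 1, A_3 = 3, A_4 = 2, A_5 = 1, A_6 = 1. Minimum distance d = 3.

Enumerate all 2^3 = 8 messages m ∈ F_2^3.
For each, compute codeword c = mG in F_2^7, then tally its weight.
  m = 000 → c = 0000000, weight = 0.
  m = 100 → c = 0110110, weight = 4.
  m = 010 → c = 1111011, weight = 6.
  m = 110 → c = 1001101, weight = 4.
  m = 001 → c = 1000011, weight = 3.
  m = 101 → c = 1110101, weight = 5.
  m = 011 → c = 0111000, weight = 3.
  m = 111 → c = 0001110, weight = 3.
Tally weights:
  weight 0: 1 codewords.
  weight 3: 3 codewords.
  weight 4: 2 codewords.
  weight 5: 1 codewords.
  weight 6: 1 codewords.
Minimum distance d = smallest w > 0 with A_w > 0 = 3.
Sanity: Σ A_w = 8 = 2^3 = 8 ✓.


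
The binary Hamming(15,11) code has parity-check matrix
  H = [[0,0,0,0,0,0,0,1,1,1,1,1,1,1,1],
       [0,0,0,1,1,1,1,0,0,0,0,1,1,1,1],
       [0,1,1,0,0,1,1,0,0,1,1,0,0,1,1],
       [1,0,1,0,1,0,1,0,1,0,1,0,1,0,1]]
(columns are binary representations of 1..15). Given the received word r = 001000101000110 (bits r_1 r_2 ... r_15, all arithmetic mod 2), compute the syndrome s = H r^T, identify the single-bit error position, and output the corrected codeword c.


s = (1, 1, 1, 0)^T, error position = 14, corrected codeword c = 001000101000100

Compute s = H r^T mod 2 one row at a time:
  s_1 = 0 + 1 + 0 + 0 + 0 + 1 + 1 + 0 = 3 ≡ 1 (mod 2).
  s_2 = 0 + 0 + 0 + 1 + 0 + 1 + 1 + 0 = 3 ≡ 1 (mod 2).
  s_3 = 0 + 1 + 0 + 1 + 0 + 0 + 1 + 0 = 3 ≡ 1 (mod 2).
  s_4 = 0 + 1 + 0 + 1 + 1 + 0 + 1 + 0 = 4 ≡ 0 (mod 2).
s = (1, 1, 1, 0)^T — this equals column 14 of H (binary 1110), so error is at position 14.
Correct: flip bit 14 of r = 001000101000110 to get c = 001000101000100.


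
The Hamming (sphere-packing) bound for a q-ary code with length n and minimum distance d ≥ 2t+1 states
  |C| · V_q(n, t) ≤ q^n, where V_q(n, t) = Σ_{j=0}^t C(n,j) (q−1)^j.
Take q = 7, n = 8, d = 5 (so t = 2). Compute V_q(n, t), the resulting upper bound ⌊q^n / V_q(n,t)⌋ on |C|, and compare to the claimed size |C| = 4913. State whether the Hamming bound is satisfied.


V_q(n, t) = 1057, q^n = 5764801, Hamming bound = 5453, |C| = 4913 ≤ bound (satisfied).

Step 1: Compute V_q(n, t) = Σ_{j=0}^2 C(n, j) (q−1)^j.
  j = 0: C(8,0)·(6)^0 = 1·1 = 1.
  j = 1: C(8,1)·(6)^1 = 8·6 = 48.
  j = 2: C(8,2)·(6)^2 = 28·36 = 1008.
  V_q(n, t) = 1 + 48 + 1008 = 1057.
Step 2: q^n = 7^8 = 5764801.
Step 3: Hamming bound ⌊q^n / V_q(n,t)⌋ = ⌊5764801/1057⌋ = 5453.
Step 4: Compare |C| = 4913 to 5453: satisfied.
The claimed |C| lies below the Hamming bound.


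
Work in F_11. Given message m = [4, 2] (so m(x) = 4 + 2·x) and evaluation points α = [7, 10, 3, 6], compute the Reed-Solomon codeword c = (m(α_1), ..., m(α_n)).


c = [7, 2, 10, 5]

Message polynomial: m(x) = 4 + 2·x (mod 11).
For each evaluation point α_i, compute m(α_i) mod 11:
  α_1 = 7: Horner steps 2 → 7, so m(7) = 7.
  α_2 = 10: Horner steps 2 → 2, so m(10) = 2.
  α_3 = 3: Horner steps 2 → 10, so m(3) = 10.
  α_4 = 6: Horner steps 2 → 5, so m(6) = 5.
Codeword c = [7, 2, 10, 5] ∈ F_11^4.


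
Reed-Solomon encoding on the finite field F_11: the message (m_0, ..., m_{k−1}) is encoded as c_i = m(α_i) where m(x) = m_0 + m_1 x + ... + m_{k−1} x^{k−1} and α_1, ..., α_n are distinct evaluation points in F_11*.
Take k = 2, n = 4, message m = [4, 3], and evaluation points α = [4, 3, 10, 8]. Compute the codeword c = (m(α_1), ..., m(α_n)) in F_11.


c = [5, 2, 1, 6]

Message polynomial: m(x) = 4 + 3·x (mod 11).
For each evaluation point α_i, compute m(α_i) mod 11:
  α_1 = 4: Horner steps 3 → 5, so m(4) = 5.
  α_2 = 3: Horner steps 3 → 2, so m(3) = 2.
  α_3 = 10: Horner steps 3 → 1, so m(10) = 1.
  α_4 = 8: Horner steps 3 → 6, so m(8) = 6.
Codeword c = [5, 2, 1, 6] ∈ F_11^4.


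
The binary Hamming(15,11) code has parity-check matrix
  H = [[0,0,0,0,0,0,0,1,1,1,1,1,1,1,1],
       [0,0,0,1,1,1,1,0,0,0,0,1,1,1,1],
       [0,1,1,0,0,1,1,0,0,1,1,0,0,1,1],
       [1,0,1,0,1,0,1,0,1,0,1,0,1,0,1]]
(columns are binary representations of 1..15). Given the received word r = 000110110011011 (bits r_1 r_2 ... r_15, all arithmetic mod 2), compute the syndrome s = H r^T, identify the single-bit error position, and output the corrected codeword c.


s = (1, 0, 0, 0)^T, error position = 8, corrected codeword c = 000110100011011

Compute s = H r^T mod 2 one row at a time:
  s_1 = 1 + 0 + 0 + 1 + 1 + 0 + 1 + 1 = 5 ≡ 1 (mod 2).
  s_2 = 1 + 1 + 0 + 1 + 1 + 0 + 1 + 1 = 6 ≡ 0 (mod 2).
  s_3 = 0 + 0 + 0 + 1 + 0 + 1 + 1 + 1 = 4 ≡ 0 (mod 2).
  s_4 = 0 + 0 + 1 + 1 + 0 + 1 + 0 + 1 = 4 ≡ 0 (mod 2).
s = (1, 0, 0, 0)^T — this equals column 8 of H (binary 1000), so error is at position 8.
Correct: flip bit 8 of r = 000110110011011 to get c = 000110100011011.


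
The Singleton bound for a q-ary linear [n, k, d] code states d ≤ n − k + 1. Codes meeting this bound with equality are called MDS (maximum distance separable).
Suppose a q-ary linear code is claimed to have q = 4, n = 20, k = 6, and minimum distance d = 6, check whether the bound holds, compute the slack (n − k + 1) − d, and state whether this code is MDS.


Singleton RHS = n − k + 1 = 15, slack = 9, bound satisfied, not MDS.

Singleton bound: d ≤ n − k + 1.
Here n = 20, k = 6, so n − k + 1 = 15.
Given d = 6, check d ≤ 15: YES.
Slack = (n − k + 1) − d = 9.
The code is NOT MDS (slack = 9 > 0).
Description: the claimed parameters are [20, 6, 6]_4; such a code would be non-MDS.


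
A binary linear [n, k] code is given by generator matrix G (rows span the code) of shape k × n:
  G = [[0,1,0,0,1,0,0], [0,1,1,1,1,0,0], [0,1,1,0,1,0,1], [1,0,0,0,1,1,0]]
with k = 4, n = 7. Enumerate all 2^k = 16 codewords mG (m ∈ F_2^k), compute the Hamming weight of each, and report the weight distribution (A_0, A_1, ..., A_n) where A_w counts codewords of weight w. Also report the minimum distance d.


Weight distribution: A_0 = 1, A_2 = 4, A_3 = 2, A_4 = 3, A_5 = 6. Minimum distance d = 2.

Enumerate all 2^4 = 16 messages m ∈ F_2^4.
For each, compute codeword c = mG in F_2^7, then tally its weight.
  m = 0000 → c = 0000000, weight = 0.
  m = 1000 → c = 0100100, weight = 2.
  m = 0100 → c = 0111100, weight = 4.
  m = 1100 → c = 0011000, weight = 2.
  m = 0010 → c = 0110101, weight = 4.
  m = 1010 → c = 0010001, weight = 2.
  m = 0110 → c = 0001001, weight = 2.
  m = 1110 → c = 0101101, weight = 4.
  m = 0001 → c = 1000110, weight = 3.
  m = 1001 → c = 1100010, weight = 3.
  m = 0101 → c = 1111010, weight = 5.
  m = 1101 → c = 1011110, weight = 5.
  m = 0011 → c = 1110011, weight = 5.
  m = 1011 → c = 1010111, weight = 5.
  m = 0111 → c = 1001111, weight = 5.
  m = 1111 → c = 1101011, weight = 5.
Tally weights:
  weight 0: 1 codewords.
  weight 2: 4 codewords.
  weight 3: 2 codewords.
  weight 4: 3 codewords.
  weight 5: 6 codewords.
Minimum distance d = smallest w > 0 with A_w > 0 = 2.
Sanity: Σ A_w = 16 = 2^4 = 16 ✓.


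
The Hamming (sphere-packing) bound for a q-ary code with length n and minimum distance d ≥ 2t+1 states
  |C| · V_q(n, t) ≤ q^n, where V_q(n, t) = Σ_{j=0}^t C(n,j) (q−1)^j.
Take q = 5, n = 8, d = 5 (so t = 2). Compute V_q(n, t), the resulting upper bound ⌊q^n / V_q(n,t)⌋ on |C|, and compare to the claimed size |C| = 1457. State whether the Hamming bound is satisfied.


V_q(n, t) = 481, q^n = 390625, Hamming bound = 812, |C| = 1457 > bound (violated).

Step 1: Compute V_q(n, t) = Σ_{j=0}^2 C(n, j) (q−1)^j.
  j = 0: C(8,0)·(4)^0 = 1·1 = 1.
  j = 1: C(8,1)·(4)^1 = 8·4 = 32.
  j = 2: C(8,2)·(4)^2 = 28·16 = 448.
  V_q(n, t) = 1 + 32 + 448 = 481.
Step 2: q^n = 5^8 = 390625.
Step 3: Hamming bound ⌊q^n / V_q(n,t)⌋ = ⌊390625/481⌋ = 812.
Step 4: Compare |C| = 1457 to 812: violated.
The claimed |C| lies above the Hamming bound, so no 5-ary code of length 8 with d ≥ 5 can have 1457 codewords.


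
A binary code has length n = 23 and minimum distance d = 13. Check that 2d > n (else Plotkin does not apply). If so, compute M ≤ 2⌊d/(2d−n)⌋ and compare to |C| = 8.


Plotkin bound M ≤ 8; given |C| = 8 ≤ bound (satisfied).

Check applicability: 2d = 26, n = 23.
2d − n = 3 > 0, so Plotkin applies.
Compute d/(2d−n) = 13/3 ≈ 4.3333.
⌊d/(2d−n)⌋ = 4.
Plotkin bound: M ≤ 2·4 = 8.
Given |C| = 8, check: satisfied.
This |C| is at the Plotkin bound.


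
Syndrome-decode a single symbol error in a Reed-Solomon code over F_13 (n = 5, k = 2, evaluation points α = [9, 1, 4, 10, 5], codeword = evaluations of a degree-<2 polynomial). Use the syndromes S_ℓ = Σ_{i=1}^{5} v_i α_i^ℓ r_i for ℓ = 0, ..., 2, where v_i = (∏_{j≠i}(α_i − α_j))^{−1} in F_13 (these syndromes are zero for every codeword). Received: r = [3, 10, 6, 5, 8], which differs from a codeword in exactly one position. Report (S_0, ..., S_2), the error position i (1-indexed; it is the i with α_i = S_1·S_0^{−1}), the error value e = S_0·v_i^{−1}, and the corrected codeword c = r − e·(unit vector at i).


S = (6, 6, 6), error at position 2, error magnitude e = 10, c = [3, 0, 6, 5, 8].

Step 1: column multipliers v_i = (∏_{j≠i}(α_i − α_j))^{−1} mod 13.
  i = 1 (α = 9): (9−1)(9−4)(9−10)(9−5) = 8·5·(−1)·4 = −160 ≡ 9, so v_1 = 9^{−1} = 3 (mod 13).
  i = 2 (α = 1): (1−9)(1−4)(1−10)(1−5) = (−8)·(−3)·(−9)·(−4) = 864 ≡ 6, so v_2 = 6^{−1} = 11 (mod 13).
  i = 3 (α = 4): (4−9)(4−1)(4−10)(4−5) = (−5)·3·(−6)·(−1) = −90 ≡ 1, so v_3 = 1^{−1} = 1 (mod 13).
  i = 4 (α = 10): (10−9)(10−1)(10−4)(10−5) = 1·9·6·5 = 270 ≡ 10, so v_4 = 10^{−1} = 4 (mod 13).
  i = 5 (α = 5): (5−9)(5−1)(5−4)(5−10) = (−4)·4·1·(−5) = 80 ≡ 2, so v_5 = 2^{−1} = 7 (mod 13).
  v = [3, 11, 1, 4, 7].
Step 2: syndromes of r = [3, 10, 6, 5, 8] (all sums mod 13).
  S_0 = Σ v_i r_i = 3·3 + 11·10 + 1·6 + 4·5 + 7·8 = 201 ≡ 6.
  S_1 = Σ v_i α_i r_i = 3·9·3 + 11·1·10 + 1·4·6 + 4·10·5 + 7·5·8 = 695 ≡ 6.
  α_i^2 mod 13 = [3, 1, 3, 9, 12].
  S_2 = Σ v_i α_i^2 r_i = 3·3·3 + 11·1·10 + 1·3·6 + 4·9·5 + 7·12·8 = 1007 ≡ 6.
  S = (6, 6, 6) ≠ 0, so r is not a codeword (an error is present).
Step 3: locate the error. For a single error e at position i, S_ℓ = v_i·e·α_i^ℓ, so α_err = S_1/S_0.
  S_0^{−1} = 6^{−1} = 11 (mod 13), so α_err = 6·11 = 66 ≡ 1 = α_2. Error position i = 2.
  Consistency check: S_2/S_1 = 6·11 = 66 ≡ 1 = α_err ✓ (single-error assumption holds).
Step 4: error magnitude e = S_0/v_2 = S_0·∏_{j≠2}(α_2 − α_j) = 6·6 = 36 ≡ 10 (mod 13).
Step 5: correct position 2: c_2 = r_2 − e = 10 − 10 ≡ 0 (mod 13). Hence c = [3, 0, 6, 5, 8].
  Check: interpolating c through the α_i gives m(x) = 11 + 2·x (degree < 2) with m(α_i) = c_i for every i, so c is indeed a codeword.


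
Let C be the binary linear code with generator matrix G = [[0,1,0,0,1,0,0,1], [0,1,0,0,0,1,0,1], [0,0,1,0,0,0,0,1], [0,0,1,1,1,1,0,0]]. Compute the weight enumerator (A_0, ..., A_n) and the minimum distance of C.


Weight distribution: A_0 = 1, A_2 = 4, A_3 = 6, A_4 = 3, A_5 = 2. Minimum distance d = 2.

Enumerate all 2^4 = 16 messages m ∈ F_2^4.
For each, compute codeword c = mG in F_2^8, then tally its weight.
  m = 0000 → c = 00000000, weight = 0.
  m = 1000 → c = 01001001, weight = 3.
  m = 0100 → c = 01000101, weight = 3.
  m = 1100 → c = 00001100, weight = 2.
  m = 0010 → c = 00100001, weight = 2.
  m = 1010 → c = 01101000, weight = 3.
  m = 0110 → c = 01100100, weight = 3.
  m = 1110 → c = 00101101, weight = 4.
  m = 0001 → c = 00111100, weight = 4.
  m = 1001 → c = 01110101, weight = 5.
  m = 0101 → c = 01111001, weight = 5.
  m = 1101 → c = 00110000, weight = 2.
  m = 0011 → c = 00011101, weight = 4.
  m = 1011 → c = 01010100, weight = 3.
  m = 0111 → c = 01011000, weight = 3.
  m = 1111 → c = 00010001, weight = 2.
Tally weights:
  weight 0: 1 codewords.
  weight 2: 4 codewords.
  weight 3: 6 codewords.
  weight 4: 3 codewords.
  weight 5: 2 codewords.
Minimum distance d = smallest w > 0 with A_w > 0 = 2.
Sanity: Σ A_w = 16 = 2^4 = 16 ✓.


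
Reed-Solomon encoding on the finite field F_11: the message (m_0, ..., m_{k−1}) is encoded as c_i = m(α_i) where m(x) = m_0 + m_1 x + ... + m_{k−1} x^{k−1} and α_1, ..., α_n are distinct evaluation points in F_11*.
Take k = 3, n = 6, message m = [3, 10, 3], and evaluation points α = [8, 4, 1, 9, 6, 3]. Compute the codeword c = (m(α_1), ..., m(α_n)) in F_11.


c = [0, 3, 5, 6, 6, 5]

Message polynomial: m(x) = 3 + 10·x + 3·x^2 (mod 11).
For each evaluation point α_i, compute m(α_i) mod 11:
  α_1 = 8: Horner steps 3 → 1 → 0, so m(8) = 0.
  α_2 = 4: Horner steps 3 → 0 → 3, so m(4) = 3.
  α_3 = 1: Horner steps 3 → 2 → 5, so m(1) = 5.
  α_4 = 9: Horner steps 3 → 4 → 6, so m(9) = 6.
  α_5 = 6: Horner steps 3 → 6 → 6, so m(6) = 6.
  α_6 = 3: Horner steps 3 → 8 → 5, so m(3) = 5.
Codeword c = [0, 3, 5, 6, 6, 5] ∈ F_11^6.


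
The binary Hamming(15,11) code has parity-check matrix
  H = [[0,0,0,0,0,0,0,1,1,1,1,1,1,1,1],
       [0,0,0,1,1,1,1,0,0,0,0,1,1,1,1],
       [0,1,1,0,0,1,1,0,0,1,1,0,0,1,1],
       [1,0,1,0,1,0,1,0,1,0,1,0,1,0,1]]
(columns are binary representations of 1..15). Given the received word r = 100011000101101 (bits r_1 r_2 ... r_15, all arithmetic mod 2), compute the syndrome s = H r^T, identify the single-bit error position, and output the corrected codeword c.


s = (0, 1, 1, 0)^T, error position = 6, corrected codeword c = 100010000101101

Compute s = H r^T mod 2 one row at a time:
  s_1 = 0 + 0 + 1 + 0 + 1 + 1 + 0 + 1 = 4 ≡ 0 (mod 2).
  s_2 = 0 + 1 + 1 + 0 + 1 + 1 + 0 + 1 = 5 ≡ 1 (mod 2).
  s_3 = 0 + 0 + 1 + 0 + 1 + 0 + 0 + 1 = 3 ≡ 1 (mod 2).
  s_4 = 1 + 0 + 1 + 0 + 0 + 0 + 1 + 1 = 4 ≡ 0 (mod 2).
s = (0, 1, 1, 0)^T — this equals column 6 of H (binary 0110), so error is at position 6.
Correct: flip bit 6 of r = 100011000101101 to get c = 100010000101101.


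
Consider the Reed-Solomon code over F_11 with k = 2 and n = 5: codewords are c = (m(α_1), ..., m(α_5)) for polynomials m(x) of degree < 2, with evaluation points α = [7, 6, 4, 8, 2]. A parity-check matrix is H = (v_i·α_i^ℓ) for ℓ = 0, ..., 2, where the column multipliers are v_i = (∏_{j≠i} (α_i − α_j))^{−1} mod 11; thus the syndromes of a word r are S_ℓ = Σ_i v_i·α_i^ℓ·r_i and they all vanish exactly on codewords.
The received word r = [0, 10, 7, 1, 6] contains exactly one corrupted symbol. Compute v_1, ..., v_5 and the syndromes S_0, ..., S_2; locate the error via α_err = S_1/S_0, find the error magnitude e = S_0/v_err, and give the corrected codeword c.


S = (3, 1, 4), error at position 3, error magnitude e = 10, c = [0, 10, 8, 1, 6].

Step 1: column multipliers v_i = (∏_{j≠i}(α_i − α_j))^{−1} mod 11.
  i = 1 (α = 7): (7−6)(7−4)(7−8)(7−2) = 1·3·(−1)·5 = −15 ≡ 7, so v_1 = 7^{−1} = 8 (mod 11).
  i = 2 (α = 6): (6−7)(6−4)(6−8)(6−2) = (−1)·2·(−2)·4 = 16 ≡ 5, so v_2 = 5^{−1} = 9 (mod 11).
  i = 3 (α = 4): (4−7)(4−6)(4−8)(4−2) = (−3)·(−2)·(−4)·2 = −48 ≡ 7, so v_3 = 7^{−1} = 8 (mod 11).
  i = 4 (α = 8): (8−7)(8−6)(8−4)(8−2) = 1·2·4·6 = 48 ≡ 4, so v_4 = 4^{−1} = 3 (mod 11).
  i = 5 (α = 2): (2−7)(2−6)(2−4)(2−8) = (−5)·(−4)·(−2)·(−6) = 240 ≡ 9, so v_5 = 9^{−1} = 5 (mod 11).
  v = [8, 9, 8, 3, 5].
Step 2: syndromes of r = [0, 10, 7, 1, 6] (all sums mod 11).
  S_0 = Σ v_i r_i = 8·0 + 9·10 + 8·7 + 3·1 + 5·6 = 179 ≡ 3.
  S_1 = Σ v_i α_i r_i = 8·7·0 + 9·6·10 + 8·4·7 + 3·8·1 + 5·2·6 = 848 ≡ 1.
  α_i^2 mod 11 = [5, 3, 5, 9, 4].
  S_2 = Σ v_i α_i^2 r_i = 8·5·0 + 9·3·10 + 8·5·7 + 3·9·1 + 5·4·6 = 697 ≡ 4.
  S = (3, 1, 4) ≠ 0, so r is not a codeword (an error is present).
Step 3: locate the error. For a single error e at position i, S_ℓ = v_i·e·α_i^ℓ, so α_err = S_1/S_0.
  S_0^{−1} = 3^{−1} = 4 (mod 11), so α_err = 1·4 = 4 ≡ 4 = α_3. Error position i = 3.
  Consistency check: S_2/S_1 = 4·1 = 4 ≡ 4 = α_err ✓ (single-error assumption holds).
Step 4: error magnitude e = S_0/v_3 = S_0·∏_{j≠3}(α_3 − α_j) = 3·7 = 21 ≡ 10 (mod 11).
Step 5: correct position 3: c_3 = r_3 − e = 7 − 10 ≡ 8 (mod 11). Hence c = [0, 10, 8, 1, 6].
  Check: interpolating c through the α_i gives m(x) = 4 + 1·x (degree < 2) with m(α_i) = c_i for every i, so c is indeed a codeword.


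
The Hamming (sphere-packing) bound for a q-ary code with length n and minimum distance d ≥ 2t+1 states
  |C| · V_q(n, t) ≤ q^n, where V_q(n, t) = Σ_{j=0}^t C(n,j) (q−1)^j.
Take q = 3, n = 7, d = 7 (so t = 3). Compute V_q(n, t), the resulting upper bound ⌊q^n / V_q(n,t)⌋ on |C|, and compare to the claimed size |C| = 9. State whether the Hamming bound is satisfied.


V_q(n, t) = 379, q^n = 2187, Hamming bound = 5, |C| = 9 > bound (violated).

Step 1: Compute V_q(n, t) = Σ_{j=0}^3 C(n, j) (q−1)^j.
  j = 0: C(7,0)·(2)^0 = 1·1 = 1.
  j = 1: C(7,1)·(2)^1 = 7·2 = 14.
  j = 2: C(7,2)·(2)^2 = 21·4 = 84.
  j = 3: C(7,3)·(2)^3 = 35·8 = 280.
  V_q(n, t) = 1 + 14 + 84 + 280 = 379.
Step 2: q^n = 3^7 = 2187.
Step 3: Hamming bound ⌊q^n / V_q(n,t)⌋ = ⌊2187/379⌋ = 5.
Step 4: Compare |C| = 9 to 5: violated.
The claimed |C| lies above the Hamming bound, so no 3-ary code of length 7 with d ≥ 7 can have 9 codewords.


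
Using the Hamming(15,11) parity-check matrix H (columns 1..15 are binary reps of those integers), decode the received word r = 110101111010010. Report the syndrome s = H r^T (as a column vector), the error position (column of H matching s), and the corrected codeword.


s = (0, 0, 1, 0)^T, error position = 2, corrected codeword c = 100101111010010

Compute s = H r^T mod 2 one row at a time:
  s_1 = 1 + 1 + 0 + 1 + 0 + 0 + 1 + 0 = 4 ≡ 0 (mod 2).
  s_2 = 1 + 0 + 1 + 1 + 0 + 0 + 1 + 0 = 4 ≡ 0 (mod 2).
  s_3 = 1 + 0 + 1 + 1 + 0 + 1 + 1 + 0 = 5 ≡ 1 (mod 2).
  s_4 = 1 + 0 + 0 + 1 + 1 + 1 + 0 + 0 = 4 ≡ 0 (mod 2).
s = (0, 0, 1, 0)^T — this equals column 2 of H (binary 0010), so error is at position 2.
Correct: flip bit 2 of r = 110101111010010 to get c = 100101111010010.


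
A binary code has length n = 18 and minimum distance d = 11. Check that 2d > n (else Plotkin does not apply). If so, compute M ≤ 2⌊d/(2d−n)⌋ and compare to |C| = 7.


Plotkin bound M ≤ 4; given |C| = 7 > bound (violated).

Check applicability: 2d = 22, n = 18.
2d − n = 4 > 0, so Plotkin applies.
Compute d/(2d−n) = 11/4 ≈ 2.7500.
⌊d/(2d−n)⌋ = 2.
Plotkin bound: M ≤ 2·2 = 4.
Given |C| = 7, check: VIOLATED.
This |C| is above the Plotkin bound, so no binary code with n = 18, d = 11 and 7 codewords exists.


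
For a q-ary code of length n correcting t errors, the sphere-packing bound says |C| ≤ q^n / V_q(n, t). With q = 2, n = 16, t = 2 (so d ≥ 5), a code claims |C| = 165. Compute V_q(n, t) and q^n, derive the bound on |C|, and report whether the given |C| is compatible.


V_q(n, t) = 137, q^n = 65536, Hamming bound = 478, |C| = 165 ≤ bound (satisfied).

Step 1: Compute V_q(n, t) = Σ_{j=0}^2 C(n, j) (q−1)^j.
  j = 0: C(16,0)·(1)^0 = 1·1 = 1.
  j = 1: C(16,1)·(1)^1 = 16·1 = 16.
  j = 2: C(16,2)·(1)^2 = 120·1 = 120.
  V_q(n, t) = 1 + 16 + 120 = 137.
Step 2: q^n = 2^16 = 65536.
Step 3: Hamming bound ⌊q^n / V_q(n,t)⌋ = ⌊65536/137⌋ = 478.
Step 4: Compare |C| = 165 to 478: satisfied.
The claimed |C| lies below the Hamming bound.


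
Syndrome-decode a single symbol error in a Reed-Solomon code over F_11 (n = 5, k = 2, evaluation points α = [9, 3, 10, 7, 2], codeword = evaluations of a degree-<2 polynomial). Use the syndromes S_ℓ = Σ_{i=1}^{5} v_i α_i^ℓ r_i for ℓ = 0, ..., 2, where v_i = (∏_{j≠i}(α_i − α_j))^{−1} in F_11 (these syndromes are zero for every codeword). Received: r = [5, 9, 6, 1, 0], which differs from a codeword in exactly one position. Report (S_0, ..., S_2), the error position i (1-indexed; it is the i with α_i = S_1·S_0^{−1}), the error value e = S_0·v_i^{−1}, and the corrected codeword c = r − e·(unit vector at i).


S = (2, 7, 8), error at position 1, error magnitude e = 8, c = [8, 9, 6, 1, 0].

Step 1: column multipliers v_i = (∏_{j≠i}(α_i − α_j))^{−1} mod 11.
  i = 1 (α = 9): (9−3)(9−10)(9−7)(9−2) = 6·(−1)·2·7 = −84 ≡ 4, so v_1 = 4^{−1} = 3 (mod 11).
  i = 2 (α = 3): (3−9)(3−10)(3−7)(3−2) = (−6)·(−7)·(−4)·1 = −168 ≡ 8, so v_2 = 8^{−1} = 7 (mod 11).
  i = 3 (α = 10): (10−9)(10−3)(10−7)(10−2) = 1·7·3·8 = 168 ≡ 3, so v_3 = 3^{−1} = 4 (mod 11).
  i = 4 (α = 7): (7−9)(7−3)(7−10)(7−2) = (−2)·4·(−3)·5 = 120 ≡ 10, so v_4 = 10^{−1} = 10 (mod 11).
  i = 5 (α = 2): (2−9)(2−3)(2−10)(2−7) = (−7)·(−1)·(−8)·(−5) = 280 ≡ 5, so v_5 = 5^{−1} = 9 (mod 11).
  v = [3, 7, 4, 10, 9].
Step 2: syndromes of r = [5, 9, 6, 1, 0] (all sums mod 11).
  S_0 = Σ v_i r_i = 3·5 + 7·9 + 4·6 + 10·1 + 9·0 = 112 ≡ 2.
  S_1 = Σ v_i α_i r_i = 3·9·5 + 7·3·9 + 4·10·6 + 10·7·1 + 9·2·0 = 634 ≡ 7.
  α_i^2 mod 11 = [4, 9, 1, 5, 4].
  S_2 = Σ v_i α_i^2 r_i = 3·4·5 + 7·9·9 + 4·1·6 + 10·5·1 + 9·4·0 = 701 ≡ 8.
  S = (2, 7, 8) ≠ 0, so r is not a codeword (an error is present).
Step 3: locate the error. For a single error e at position i, S_ℓ = v_i·e·α_i^ℓ, so α_err = S_1/S_0.
  S_0^{−1} = 2^{−1} = 6 (mod 11), so α_err = 7·6 = 42 ≡ 9 = α_1. Error position i = 1.
  Consistency check: S_2/S_1 = 8·8 = 64 ≡ 9 = α_err ✓ (single-error assumption holds).
Step 4: error magnitude e = S_0/v_1 = S_0·∏_{j≠1}(α_1 − α_j) = 2·4 = 8 ≡ 8 (mod 11).
Step 5: correct position 1: c_1 = r_1 − e = 5 − 8 ≡ 8 (mod 11). Hence c = [8, 9, 6, 1, 0].
  Check: interpolating c through the α_i gives m(x) = 4 + 9·x (degree < 2) with m(α_i) = c_i for every i, so c is indeed a codeword.


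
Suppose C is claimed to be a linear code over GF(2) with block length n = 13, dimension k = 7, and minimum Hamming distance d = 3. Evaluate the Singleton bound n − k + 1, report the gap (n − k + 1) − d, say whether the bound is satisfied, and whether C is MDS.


Singleton RHS = n − k + 1 = 7, slack = 4, bound satisfied, not MDS.

Singleton bound: d ≤ n − k + 1.
Here n = 13, k = 7, so n − k + 1 = 7.
Given d = 3, check d ≤ 7: YES.
Slack = (n − k + 1) − d = 4.
The code is NOT MDS (slack = 4 > 0).
Description: the claimed parameters are [13, 7, 3]_2; such a code would be non-MDS.


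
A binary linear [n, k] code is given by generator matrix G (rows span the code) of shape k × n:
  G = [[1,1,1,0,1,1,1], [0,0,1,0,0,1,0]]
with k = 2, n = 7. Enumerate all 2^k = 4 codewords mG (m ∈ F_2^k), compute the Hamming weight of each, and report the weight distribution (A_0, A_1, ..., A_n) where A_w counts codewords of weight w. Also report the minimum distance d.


Weight distribution: A_0 = 1, A_2 = 1, A_4 = 1, A_6 = 1. Minimum distance d = 2.

Enumerate all 2^2 = 4 messages m ∈ F_2^2.
For each, compute codeword c = mG in F_2^7, then tally its weight.
  m = 00 → c = 0000000, weight = 0.
  m = 10 → c = 1110111, weight = 6.
  m = 01 → c = 0010010, weight = 2.
  m = 11 → c = 1100101, weight = 4.
Tally weights:
  weight 0: 1 codewords.
  weight 2: 1 codewords.
  weight 4: 1 codewords.
  weight 6: 1 codewords.
Minimum distance d = smallest w > 0 with A_w > 0 = 2.
Sanity: Σ A_w = 4 = 2^2 = 4 ✓.


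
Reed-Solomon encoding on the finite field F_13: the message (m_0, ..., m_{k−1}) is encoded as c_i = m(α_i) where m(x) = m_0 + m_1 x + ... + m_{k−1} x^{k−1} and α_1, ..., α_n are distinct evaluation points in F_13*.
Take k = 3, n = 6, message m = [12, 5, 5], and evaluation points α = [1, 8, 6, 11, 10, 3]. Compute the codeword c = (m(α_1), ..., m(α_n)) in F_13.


c = [9, 8, 1, 9, 3, 7]

Message polynomial: m(x) = 12 + 5·x + 5·x^2 (mod 13).
For each evaluation point α_i, compute m(α_i) mod 13:
  α_1 = 1: Horner steps 5 → 10 → 9, so m(1) = 9.
  α_2 = 8: Horner steps 5 → 6 → 8, so m(8) = 8.
  α_3 = 6: Horner steps 5 → 9 → 1, so m(6) = 1.
  α_4 = 11: Horner steps 5 → 8 → 9, so m(11) = 9.
  α_5 = 10: Horner steps 5 → 3 → 3, so m(10) = 3.
  α_6 = 3: Horner steps 5 → 7 → 7, so m(3) = 7.
Codeword c = [9, 8, 1, 9, 3, 7] ∈ F_13^6.


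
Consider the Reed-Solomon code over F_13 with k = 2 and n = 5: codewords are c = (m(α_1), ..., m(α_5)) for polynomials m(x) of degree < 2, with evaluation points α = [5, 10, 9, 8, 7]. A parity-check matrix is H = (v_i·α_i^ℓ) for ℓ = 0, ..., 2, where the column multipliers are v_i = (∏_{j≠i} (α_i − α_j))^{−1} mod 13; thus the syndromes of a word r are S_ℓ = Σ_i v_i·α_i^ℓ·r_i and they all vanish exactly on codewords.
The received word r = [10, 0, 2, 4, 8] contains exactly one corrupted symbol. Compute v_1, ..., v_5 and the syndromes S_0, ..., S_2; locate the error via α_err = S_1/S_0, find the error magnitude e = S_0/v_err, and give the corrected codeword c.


S = (2, 1, 7), error at position 5, error magnitude e = 2, c = [10, 0, 2, 4, 6].

Step 1: column multipliers v_i = (∏_{j≠i}(α_i − α_j))^{−1} mod 13.
  i = 1 (α = 5): (5−10)(5−9)(5−8)(5−7) = (−5)·(−4)·(−3)·(−2) = 120 ≡ 3, so v_1 = 3^{−1} = 9 (mod 13).
  i = 2 (α = 10): (10−5)(10−9)(10−8)(10−7) = 5·1·2·3 = 30 ≡ 4, so v_2 = 4^{−1} = 10 (mod 13).
  i = 3 (α = 9): (9−5)(9−10)(9−8)(9−7) = 4·(−1)·1·2 = −8 ≡ 5, so v_3 = 5^{−1} = 8 (mod 13).
  i = 4 (α = 8): (8−5)(8−10)(8−9)(8−7) = 3·(−2)·(−1)·1 = 6 ≡ 6, so v_4 = 6^{−1} = 11 (mod 13).
  i = 5 (α = 7): (7−5)(7−10)(7−9)(7−8) = 2·(−3)·(−2)·(−1) = −12 ≡ 1, so v_5 = 1^{−1} = 1 (mod 13).
  v = [9, 10, 8, 11, 1].
Step 2: syndromes of r = [10, 0, 2, 4, 8] (all sums mod 13).
  S_0 = Σ v_i r_i = 9·10 + 10·0 + 8·2 + 11·4 + 1·8 = 158 ≡ 2.
  S_1 = Σ v_i α_i r_i = 9·5·10 + 10·10·0 + 8·9·2 + 11·8·4 + 1·7·8 = 1002 ≡ 1.
  α_i^2 mod 13 = [12, 9, 3, 12, 10].
  S_2 = Σ v_i α_i^2 r_i = 9·12·10 + 10·9·0 + 8·3·2 + 11·12·4 + 1·10·8 = 1736 ≡ 7.
  S = (2, 1, 7) ≠ 0, so r is not a codeword (an error is present).
Step 3: locate the error. For a single error e at position i, S_ℓ = v_i·e·α_i^ℓ, so α_err = S_1/S_0.
  S_0^{−1} = 2^{−1} = 7 (mod 13), so α_err = 1·7 = 7 ≡ 7 = α_5. Error position i = 5.
  Consistency check: S_2/S_1 = 7·1 = 7 ≡ 7 = α_err ✓ (single-error assumption holds).
Step 4: error magnitude e = S_0/v_5 = S_0·∏_{j≠5}(α_5 − α_j) = 2·1 = 2 ≡ 2 (mod 13).
Step 5: correct position 5: c_5 = r_5 − e = 8 − 2 ≡ 6 (mod 13). Hence c = [10, 0, 2, 4, 6].
  Check: interpolating c through the α_i gives m(x) = 7 + 11·x (degree < 2) with m(α_i) = c_i for every i, so c is indeed a codeword.


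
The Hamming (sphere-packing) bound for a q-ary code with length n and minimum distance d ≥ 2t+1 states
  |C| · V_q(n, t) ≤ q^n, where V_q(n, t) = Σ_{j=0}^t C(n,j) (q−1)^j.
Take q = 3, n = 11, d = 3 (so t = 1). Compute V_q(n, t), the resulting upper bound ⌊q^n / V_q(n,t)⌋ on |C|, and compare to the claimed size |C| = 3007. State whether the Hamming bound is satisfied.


V_q(n, t) = 23, q^n = 177147, Hamming bound = 7702, |C| = 3007 ≤ bound (satisfied).

Step 1: Compute V_q(n, t) = Σ_{j=0}^1 C(n, j) (q−1)^j.
  j = 0: C(11,0)·(2)^0 = 1·1 = 1.
  j = 1: C(11,1)·(2)^1 = 11·2 = 22.
  V_q(n, t) = 1 + 22 = 23.
Step 2: q^n = 3^11 = 177147.
Step 3: Hamming bound ⌊q^n / V_q(n,t)⌋ = ⌊177147/23⌋ = 7702.
Step 4: Compare |C| = 3007 to 7702: satisfied.
The claimed |C| lies below the Hamming bound.


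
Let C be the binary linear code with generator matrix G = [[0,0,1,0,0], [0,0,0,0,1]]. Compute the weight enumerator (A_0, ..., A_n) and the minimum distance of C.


Weight distribution: A_0 = 1, A_1 = 2, A_2 = 1. Minimum distance d = 1.

Enumerate all 2^2 = 4 messages m ∈ F_2^2.
For each, compute codeword c = mG in F_2^5, then tally its weight.
  m = 00 → c = 00000, weight = 0.
  m = 10 → c = 00100, weight = 1.
  m = 01 → c = 00001, weight = 1.
  m = 11 → c = 00101, weight = 2.
Tally weights:
  weight 0: 1 codewords.
  weight 1: 2 codewords.
  weight 2: 1 codewords.
Minimum distance d = smallest w > 0 with A_w > 0 = 1.
Sanity: Σ A_w = 4 = 2^2 = 4 ✓.


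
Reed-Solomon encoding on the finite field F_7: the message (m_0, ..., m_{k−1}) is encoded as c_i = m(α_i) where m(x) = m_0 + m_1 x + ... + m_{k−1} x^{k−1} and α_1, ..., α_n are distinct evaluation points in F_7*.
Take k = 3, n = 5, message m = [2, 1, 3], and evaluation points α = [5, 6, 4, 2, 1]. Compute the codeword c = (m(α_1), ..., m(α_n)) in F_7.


c = [5, 4, 5, 2, 6]

Message polynomial: m(x) = 2 + 1·x + 3·x^2 (mod 7).
For each evaluation point α_i, compute m(α_i) mod 7:
  α_1 = 5: Horner steps 3 → 2 → 5, so m(5) = 5.
  α_2 = 6: Horner steps 3 → 5 → 4, so m(6) = 4.
  α_3 = 4: Horner steps 3 → 6 → 5, so m(4) = 5.
  α_4 = 2: Horner steps 3 → 0 → 2, so m(2) = 2.
  α_5 = 1: Horner steps 3 → 4 → 6, so m(1) = 6.
Codeword c = [5, 4, 5, 2, 6] ∈ F_7^5.


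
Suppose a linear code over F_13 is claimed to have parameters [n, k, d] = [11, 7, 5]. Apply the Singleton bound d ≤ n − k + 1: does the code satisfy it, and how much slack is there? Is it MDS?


Singleton RHS = n − k + 1 = 5, slack = 0, bound satisfied, MDS.

Singleton bound: d ≤ n − k + 1.
Here n = 11, k = 7, so n − k + 1 = 5.
Given d = 5, check d ≤ 5: YES.
Slack = (n − k + 1) − d = 0.
The code is MDS (slack = 0).
Description: the claimed parameters are [11, 7, 5]_13; such a code would be MDS (meets Singleton bound).


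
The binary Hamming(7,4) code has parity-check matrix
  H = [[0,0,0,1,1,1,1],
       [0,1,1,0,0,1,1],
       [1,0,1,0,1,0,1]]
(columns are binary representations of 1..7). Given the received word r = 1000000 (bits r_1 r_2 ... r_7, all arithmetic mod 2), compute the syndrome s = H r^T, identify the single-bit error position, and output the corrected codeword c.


s = (0, 0, 1)^T, error position = 1, corrected codeword c = 0000000

Compute s = H r^T mod 2 one row at a time:
  s_1 = 0 + 0 + 0 + 0 = 0 ≡ 0 (mod 2).
  s_2 = 0 + 0 + 0 + 0 = 0 ≡ 0 (mod 2).
  s_3 = 1 + 0 + 0 + 0 = 1 ≡ 1 (mod 2).
s = (0, 0, 1)^T — this equals column 1 of H (binary 001), so error is at position 1.
Correct: flip bit 1 of r = 1000000 to get c = 0000000.
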